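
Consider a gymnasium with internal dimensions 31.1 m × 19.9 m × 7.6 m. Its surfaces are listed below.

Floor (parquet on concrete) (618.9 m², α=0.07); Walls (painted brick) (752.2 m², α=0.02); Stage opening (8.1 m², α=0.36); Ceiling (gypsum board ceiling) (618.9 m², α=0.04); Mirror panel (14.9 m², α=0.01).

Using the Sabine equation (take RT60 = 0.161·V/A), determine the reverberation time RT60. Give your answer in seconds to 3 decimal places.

Summing Sᵢαᵢ: 43.323 + 15.044 + 2.916 + 24.756 + 0.149 → A = 86.188 sabins.
Room volume: 4703.564 m³.
RT60 = 0.161 · V / A = 0.161 × 4703.564 / 86.188 = 8.786 s.

8.786 sec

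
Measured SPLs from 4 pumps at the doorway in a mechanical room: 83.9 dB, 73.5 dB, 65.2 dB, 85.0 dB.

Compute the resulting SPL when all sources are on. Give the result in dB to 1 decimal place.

87.7 dB

Converting to relative power and adding: 10^(83.9/10) + 10^(73.5/10) + 10^(65.2/10) + 10^(85.0/10) = 5.874e+08.
Combined level = 10 log₁₀(5.874e+08) = 87.7 dB.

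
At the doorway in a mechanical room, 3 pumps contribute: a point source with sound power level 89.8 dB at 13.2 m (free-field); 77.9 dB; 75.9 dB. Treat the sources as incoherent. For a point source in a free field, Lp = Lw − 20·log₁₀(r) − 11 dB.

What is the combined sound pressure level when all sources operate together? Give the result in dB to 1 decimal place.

Source at 13.2 m: Lp = 89.8 − 20·log₁₀(13.2) − 11 = 56.4 dB.
Σ 10^(Lᵢ/10) = 1.01e+08.
L_total = 10·log₁₀(1.01e+08) = 80.0 dB.

80.0 dB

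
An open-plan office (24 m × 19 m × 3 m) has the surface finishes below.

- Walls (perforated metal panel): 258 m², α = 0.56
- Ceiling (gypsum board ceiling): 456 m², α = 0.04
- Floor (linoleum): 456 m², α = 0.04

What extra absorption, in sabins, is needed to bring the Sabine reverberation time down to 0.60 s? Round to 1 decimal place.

186.1 sabins

Equivalent absorption area: A₁ = 258·0.56 + 456·0.04 + 456·0.04 = 180.960 m².
V = 1368 m³. Required absorption A₂ = 0.161 × 1368 / 0.60 = 367.080 sabins.
Shortfall: 367.080 − 180.960 = 186.1 sabins.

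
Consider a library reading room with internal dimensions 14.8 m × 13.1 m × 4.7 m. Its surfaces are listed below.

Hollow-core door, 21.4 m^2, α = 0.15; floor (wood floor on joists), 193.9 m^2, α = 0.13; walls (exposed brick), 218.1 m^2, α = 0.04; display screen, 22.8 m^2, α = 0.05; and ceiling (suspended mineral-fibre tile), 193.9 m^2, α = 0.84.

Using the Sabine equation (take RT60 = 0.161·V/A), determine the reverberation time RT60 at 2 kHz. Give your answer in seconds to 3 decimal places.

Summing Sᵢαᵢ: 3.210 + 25.207 + 8.724 + 1.140 + 162.876 → A = 201.157 sabins.
Room volume: 911.236 m³.
T = 0.161 V/A = 0.161·911.236/201.157 = 0.729 s.

0.729 s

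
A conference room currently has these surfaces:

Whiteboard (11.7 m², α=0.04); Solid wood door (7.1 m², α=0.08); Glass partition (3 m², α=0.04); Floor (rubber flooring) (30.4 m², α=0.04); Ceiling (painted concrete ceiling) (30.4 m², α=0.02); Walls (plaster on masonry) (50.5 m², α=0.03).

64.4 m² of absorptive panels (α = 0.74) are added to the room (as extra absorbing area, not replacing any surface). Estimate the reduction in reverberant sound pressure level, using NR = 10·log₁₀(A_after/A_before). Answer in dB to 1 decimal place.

10.6 dB

Equivalent absorption area: A_before = 11.7×0.04 + 7.1×0.08 + 3×0.04 + 30.4×0.04 + 30.4×0.02 + 50.5×0.03 = 4.495 m².
Treatment contributes 64.4·0.74 = 47.656 sabins.
A_after = 4.495 + 47.656 = 52.151 sabins.
NR = 10·log₁₀(52.151/4.495) = 10.6 dB.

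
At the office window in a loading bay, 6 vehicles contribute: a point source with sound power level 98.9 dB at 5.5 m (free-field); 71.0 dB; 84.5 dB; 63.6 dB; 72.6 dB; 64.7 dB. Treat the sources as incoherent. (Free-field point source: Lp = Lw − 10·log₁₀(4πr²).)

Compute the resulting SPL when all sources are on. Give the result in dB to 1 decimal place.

Source at 5.5 m: Lp = 98.9 − 10·log₁₀(4π·5.5²) = 98.9 − 10·log₁₀(380.133) = 73.1 dB.
Converting to relative power and adding: 10^(73.1/10) + 10^(71.0/10) + 10^(84.5/10) + 10^(63.6/10) + 10^(72.6/10) + 10^(64.7/10) = 3.383e+08.
Combined level = 10 log₁₀(3.383e+08) = 85.3 dB.

85.3 dB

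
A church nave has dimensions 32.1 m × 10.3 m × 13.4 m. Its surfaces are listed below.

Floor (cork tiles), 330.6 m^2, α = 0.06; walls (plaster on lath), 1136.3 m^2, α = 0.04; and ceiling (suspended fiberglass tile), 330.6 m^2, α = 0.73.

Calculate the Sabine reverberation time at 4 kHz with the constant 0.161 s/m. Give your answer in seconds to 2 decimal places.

Total absorption A = 330.6*0.06 + 1136.3*0.04 + 330.6*0.73
  = 19.836 + 45.452 + 241.338 = 306.626 m^2 sabins.
V = 32.1·10.3·13.4 = 4430.442 m³.
T = 0.161 V/A = 0.161·4430.442/306.626 = 2.33 s.

2.33 seconds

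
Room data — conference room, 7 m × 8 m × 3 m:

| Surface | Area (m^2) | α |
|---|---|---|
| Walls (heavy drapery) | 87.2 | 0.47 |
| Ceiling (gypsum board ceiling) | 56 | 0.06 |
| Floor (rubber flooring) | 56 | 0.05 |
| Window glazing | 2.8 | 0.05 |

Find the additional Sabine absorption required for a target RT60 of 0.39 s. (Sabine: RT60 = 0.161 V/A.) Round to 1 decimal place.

A₁ = Σ Sᵢαᵢ = 87.2·0.47 + 56·0.06 + 56·0.05 + 2.8·0.05 = 47.284 sabins.
For T = 0.39 s, need A₂ = 0.161·V/T = 0.161·168/0.39 = 69.354 sabins.
Additional absorption ΔA = 69.354 − 47.284 = 22.1 sabins.

22.1 sabins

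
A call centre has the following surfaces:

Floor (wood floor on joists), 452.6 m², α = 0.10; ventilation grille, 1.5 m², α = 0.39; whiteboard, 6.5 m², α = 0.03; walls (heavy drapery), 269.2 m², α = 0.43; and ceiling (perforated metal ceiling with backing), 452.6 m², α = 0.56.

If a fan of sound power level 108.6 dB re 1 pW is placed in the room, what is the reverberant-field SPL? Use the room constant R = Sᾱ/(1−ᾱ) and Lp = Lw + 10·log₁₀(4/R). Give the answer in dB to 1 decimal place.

86.6 dB

Σ(Sᵢαᵢ) = 452.6·0.10 + 1.5·0.39 + 6.5·0.03 + 269.2·0.43 + 452.6·0.56 = 415.252; total area S = 1182.4 m².
ᾱ = 0.3512, so room constant R = A/(1−ᾱ) = 640.031 m².
Lp = 108.6 + 10·log₁₀(4/640.031) = 108.6 + (-22.04) = 86.6 dB.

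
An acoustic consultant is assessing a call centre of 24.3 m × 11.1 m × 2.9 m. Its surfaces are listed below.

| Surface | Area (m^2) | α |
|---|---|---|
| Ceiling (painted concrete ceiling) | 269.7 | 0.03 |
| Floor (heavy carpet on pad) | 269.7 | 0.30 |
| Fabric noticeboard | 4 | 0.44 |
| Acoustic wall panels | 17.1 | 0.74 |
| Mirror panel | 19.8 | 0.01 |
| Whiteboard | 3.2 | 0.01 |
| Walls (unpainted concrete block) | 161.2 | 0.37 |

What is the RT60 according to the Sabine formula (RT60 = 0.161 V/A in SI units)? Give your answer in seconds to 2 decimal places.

0.77 s

Equivalent absorption area: A = 269.7*0.03 + 269.7*0.30 + 4*0.44 + 17.1*0.74 + 19.8*0.01 + 3.2*0.01 + 161.2*0.37 = 163.289 m^2.
V = 24.3·11.1·2.9 = 782.217 m³.
T = 0.161 V/A = 0.161·782.217/163.289 = 0.77 s.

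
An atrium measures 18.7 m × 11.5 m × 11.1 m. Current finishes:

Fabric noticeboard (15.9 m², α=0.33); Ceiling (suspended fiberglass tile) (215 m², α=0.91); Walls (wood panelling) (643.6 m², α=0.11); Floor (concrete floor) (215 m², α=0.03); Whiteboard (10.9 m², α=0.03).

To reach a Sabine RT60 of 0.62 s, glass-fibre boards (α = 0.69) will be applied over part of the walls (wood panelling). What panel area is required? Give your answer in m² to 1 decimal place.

Summing Sᵢαᵢ: 5.247 + 195.650 + 70.796 + 6.450 + 0.327 → A₁ = 278.470 sabins.
Required A₂ = 0.161·2387.055/0.62 = 619.864 sabins.
ΔA needed = 619.864 − 278.470 = 341.394 sabins.
Net gain per m²: Δα = 0.69 − 0.11 = 0.58.
Area = ΔA/Δα = 341.394/0.58 = 588.6 m².

588.6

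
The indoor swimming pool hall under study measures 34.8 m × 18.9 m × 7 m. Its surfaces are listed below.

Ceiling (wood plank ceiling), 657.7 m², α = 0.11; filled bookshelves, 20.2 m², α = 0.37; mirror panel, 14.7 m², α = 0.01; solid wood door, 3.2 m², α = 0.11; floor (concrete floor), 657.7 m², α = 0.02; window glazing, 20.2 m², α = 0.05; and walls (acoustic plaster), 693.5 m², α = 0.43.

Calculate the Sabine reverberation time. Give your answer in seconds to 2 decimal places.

A = Σ Sᵢαᵢ = 657.7·0.11 + 20.2·0.37 + 14.7·0.01 + 3.2·0.11 + 657.7·0.02 + 20.2·0.05 + 693.5·0.43 = 392.689 sabins.
V = 34.8·18.9·7 = 4604.04 m³.
Sabine: RT60 = 0.161 × 4604.04 / 392.689 = 1.89 s.

1.89 s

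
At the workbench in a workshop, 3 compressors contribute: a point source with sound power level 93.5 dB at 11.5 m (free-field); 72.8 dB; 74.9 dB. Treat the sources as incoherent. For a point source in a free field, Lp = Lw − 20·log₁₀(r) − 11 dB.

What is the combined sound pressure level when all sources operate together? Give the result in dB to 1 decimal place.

77.1 dB

Source at 11.5 m: Lp = 93.5 − 20·log₁₀(11.5) − 11 = 61.3 dB.
Σ 10^(Lᵢ/10) = 5.131e+07.
Back to dB: 10·log₁₀ Σ = 77.1 dB.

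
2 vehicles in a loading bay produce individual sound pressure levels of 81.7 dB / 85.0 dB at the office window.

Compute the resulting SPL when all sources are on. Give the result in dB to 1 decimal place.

86.7 dB

Sum in the linear (power) domain: Σ 10^(Lᵢ/10) = 10^(81.7/10) + 10^(85.0/10) = 4.641e+08.
Combined level = 10 log₁₀(4.641e+08) = 86.7 dB.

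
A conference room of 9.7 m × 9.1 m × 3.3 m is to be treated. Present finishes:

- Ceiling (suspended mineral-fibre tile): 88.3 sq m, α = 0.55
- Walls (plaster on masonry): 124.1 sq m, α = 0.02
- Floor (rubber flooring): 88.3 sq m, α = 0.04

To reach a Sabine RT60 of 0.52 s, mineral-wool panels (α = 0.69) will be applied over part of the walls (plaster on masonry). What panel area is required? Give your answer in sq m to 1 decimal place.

53.1

Summing Sᵢαᵢ: 48.565 + 2.482 + 3.532 → A₁ = 54.579 sabins.
V = 291.291 m³. Target absorption A₂ = 0.161 × 291.291 / 0.52 = 90.188 sabins.
ΔA needed = 90.188 − 54.579 = 35.609 sabins.
Each sq m of panel replacing the walls (plaster on masonry) adds (0.69 − 0.02) = 0.67 sabins.
Panel area = 35.609 / 0.67 = 53.1 sq m.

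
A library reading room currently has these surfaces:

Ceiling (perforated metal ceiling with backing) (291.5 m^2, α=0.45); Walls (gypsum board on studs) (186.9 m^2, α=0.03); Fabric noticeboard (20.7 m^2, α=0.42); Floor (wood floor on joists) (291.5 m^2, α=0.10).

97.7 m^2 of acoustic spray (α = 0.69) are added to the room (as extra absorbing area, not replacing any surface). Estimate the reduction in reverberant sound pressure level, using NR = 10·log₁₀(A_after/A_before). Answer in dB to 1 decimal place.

1.4 dB

Total absorption A_before = 291.5*0.45 + 186.9*0.03 + 20.7*0.42 + 291.5*0.10
  = 131.175 + 5.607 + 8.694 + 29.150 = 174.626 m^2 sabins.
Treatment contributes 97.7·0.69 = 67.413 sabins.
A_after = 174.626 + 67.413 = 242.039 sabins.
Reduction = 10 log₁₀(A_after/A_before) = 10 log₁₀(1.3860) = 1.4 dB.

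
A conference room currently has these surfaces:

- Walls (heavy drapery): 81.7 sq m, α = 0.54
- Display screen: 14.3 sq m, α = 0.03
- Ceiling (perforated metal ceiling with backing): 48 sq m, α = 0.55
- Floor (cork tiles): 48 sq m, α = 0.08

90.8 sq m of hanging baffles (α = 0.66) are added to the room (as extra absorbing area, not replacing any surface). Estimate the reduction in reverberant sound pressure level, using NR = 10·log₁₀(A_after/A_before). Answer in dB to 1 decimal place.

2.6 dB

Total absorption A_before = 81.7·0.54 + 14.3·0.03 + 48·0.55 + 48·0.08
  = 44.118 + 0.429 + 26.400 + 3.840 = 74.787 sq m sabins.
Added absorption = 90.8 × 0.66 = 59.928 sabins.
New total A_after = 134.715 sabins.
NR = 10·log₁₀(134.715/74.787) = 2.6 dB.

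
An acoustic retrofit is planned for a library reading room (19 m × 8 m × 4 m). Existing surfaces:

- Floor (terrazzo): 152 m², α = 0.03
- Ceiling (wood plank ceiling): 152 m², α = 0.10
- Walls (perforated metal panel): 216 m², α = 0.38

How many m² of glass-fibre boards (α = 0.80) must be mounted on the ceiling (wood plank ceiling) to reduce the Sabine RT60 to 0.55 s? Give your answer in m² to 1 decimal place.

108.8

A₁ = Σ Sᵢαᵢ = 152×0.03 + 152×0.10 + 216×0.38 = 101.840 sabins.
Required A₂ = 0.161·608/0.55 = 177.978 sabins.
Absorption to add: 177.978 − 101.840 = 76.138 sabins.
Net gain per m²: Δα = 0.80 − 0.10 = 0.70.
Area = ΔA/Δα = 76.138/0.70 = 108.8 m².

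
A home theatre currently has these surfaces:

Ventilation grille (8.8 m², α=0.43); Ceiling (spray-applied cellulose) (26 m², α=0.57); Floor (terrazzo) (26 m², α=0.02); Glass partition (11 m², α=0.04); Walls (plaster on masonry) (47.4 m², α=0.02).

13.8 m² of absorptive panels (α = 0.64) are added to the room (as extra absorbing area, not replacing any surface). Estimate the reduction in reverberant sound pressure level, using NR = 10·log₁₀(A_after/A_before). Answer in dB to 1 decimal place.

Summing Sᵢαᵢ: 3.784 + 14.820 + 0.520 + 0.440 + 0.948 → A_before = 20.512 sabins.
Added absorption = 13.8 × 0.64 = 8.832 sabins.
A_after = 20.512 + 8.832 = 29.344 sabins.
NR = 10·log₁₀(29.344/20.512) = 1.6 dB.

1.6 dB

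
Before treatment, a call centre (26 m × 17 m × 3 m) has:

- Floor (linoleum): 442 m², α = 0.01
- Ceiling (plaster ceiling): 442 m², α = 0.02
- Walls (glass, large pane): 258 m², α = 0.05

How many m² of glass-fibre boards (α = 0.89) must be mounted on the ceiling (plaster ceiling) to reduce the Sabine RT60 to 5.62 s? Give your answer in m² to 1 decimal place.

A₁ = Σ Sᵢαᵢ = 442·0.01 + 442·0.02 + 258·0.05 = 26.160 sabins.
V = 1326 m³. Target absorption A₂ = 0.161 × 1326 / 5.62 = 37.987 sabins.
ΔA needed = 37.987 − 26.160 = 11.827 sabins.
Each m² of panel replacing the ceiling (plaster ceiling) adds (0.89 − 0.02) = 0.87 sabins.
Area = ΔA/Δα = 11.827/0.87 = 13.6 m².

13.6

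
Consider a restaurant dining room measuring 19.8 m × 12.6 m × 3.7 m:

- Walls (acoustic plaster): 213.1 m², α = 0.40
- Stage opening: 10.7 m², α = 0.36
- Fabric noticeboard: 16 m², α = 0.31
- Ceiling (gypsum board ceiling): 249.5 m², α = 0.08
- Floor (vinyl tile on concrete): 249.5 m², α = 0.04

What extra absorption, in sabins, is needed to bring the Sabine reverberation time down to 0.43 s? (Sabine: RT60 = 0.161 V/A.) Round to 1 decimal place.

221.6 sabins

A₁ = Σ Sᵢαᵢ = 213.1·0.40 + 10.7·0.36 + 16·0.31 + 249.5·0.08 + 249.5·0.04 = 123.992 sabins.
Target A₂ = 0.161·923.076/0.43 = 345.617 sabins (V = 923.076 m³).
Shortfall: 345.617 − 123.992 = 221.6 sabins.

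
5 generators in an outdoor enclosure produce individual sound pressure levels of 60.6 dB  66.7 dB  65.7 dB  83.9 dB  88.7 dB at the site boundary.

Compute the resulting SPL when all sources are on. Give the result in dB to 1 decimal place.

Converting to relative power and adding: 10^(60.6/10) + 10^(66.7/10) + 10^(65.7/10) + 10^(83.9/10) + 10^(88.7/10) = 9.963e+08.
Combined level = 10 log₁₀(9.963e+08) = 90.0 dB.

90.0 dB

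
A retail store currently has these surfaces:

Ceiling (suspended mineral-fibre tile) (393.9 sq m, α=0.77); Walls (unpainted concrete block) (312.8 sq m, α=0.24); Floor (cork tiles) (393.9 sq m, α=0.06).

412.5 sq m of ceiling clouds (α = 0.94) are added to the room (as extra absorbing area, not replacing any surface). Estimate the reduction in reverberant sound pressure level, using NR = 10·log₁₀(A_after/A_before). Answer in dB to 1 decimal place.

2.9 dB

Equivalent absorption area: A_before = 393.9×0.77 + 312.8×0.24 + 393.9×0.06 = 402.009 sq m.
Treatment contributes 412.5·0.94 = 387.750 sabins.
New total A_after = 789.759 sabins.
Reduction = 10 log₁₀(A_after/A_before) = 10 log₁₀(1.9645) = 2.9 dB.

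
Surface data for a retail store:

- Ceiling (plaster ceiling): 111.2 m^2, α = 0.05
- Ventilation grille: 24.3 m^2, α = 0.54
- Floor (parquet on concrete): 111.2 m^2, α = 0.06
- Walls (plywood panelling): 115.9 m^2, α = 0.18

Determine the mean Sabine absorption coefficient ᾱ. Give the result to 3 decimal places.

0.127

Total surface area S = 362.6 m^2.
A = 111.2×0.05 + 24.3×0.54 + 111.2×0.06 + 115.9×0.18 = 46.216 sabins.
ᾱ = 46.216 / 362.6 = 0.127.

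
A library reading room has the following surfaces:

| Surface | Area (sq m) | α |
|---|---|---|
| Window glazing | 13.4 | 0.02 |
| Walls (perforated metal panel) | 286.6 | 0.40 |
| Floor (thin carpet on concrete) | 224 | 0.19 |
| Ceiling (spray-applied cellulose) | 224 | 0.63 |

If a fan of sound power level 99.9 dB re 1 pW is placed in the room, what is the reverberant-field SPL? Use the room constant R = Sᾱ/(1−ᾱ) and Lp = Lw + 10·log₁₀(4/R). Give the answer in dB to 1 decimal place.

79.0 dB

Σ(Sᵢαᵢ) = 13.4×0.02 + 286.6×0.40 + 224×0.19 + 224×0.63 = 298.588; total area S = 748.0 sq m.
ᾱ = 0.3992, so room constant R = A/(1−ᾱ) = 496.984 sq m.
Lp = 99.9 + 10·log₁₀(4/496.984) = 99.9 + (-20.94) = 79.0 dB.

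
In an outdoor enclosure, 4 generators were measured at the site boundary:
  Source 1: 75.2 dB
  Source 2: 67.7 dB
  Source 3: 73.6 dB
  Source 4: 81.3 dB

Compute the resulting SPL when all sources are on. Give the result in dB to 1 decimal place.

Converting to relative power and adding: 10^(75.2/10) + 10^(67.7/10) + 10^(73.6/10) + 10^(81.3/10) = 1.968e+08.
Combined level = 10 log₁₀(1.968e+08) = 82.9 dB.

82.9 dB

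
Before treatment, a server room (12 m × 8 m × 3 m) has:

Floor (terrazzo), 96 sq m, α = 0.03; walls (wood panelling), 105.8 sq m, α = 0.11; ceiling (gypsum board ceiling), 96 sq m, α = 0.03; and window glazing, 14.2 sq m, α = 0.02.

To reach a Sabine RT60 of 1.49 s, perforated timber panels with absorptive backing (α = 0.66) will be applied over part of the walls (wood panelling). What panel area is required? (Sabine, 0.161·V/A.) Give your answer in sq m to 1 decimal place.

24.4

Total absorption A₁ = 96*0.03 + 105.8*0.11 + 96*0.03 + 14.2*0.02
  = 2.880 + 11.638 + 2.880 + 0.284 = 17.682 sq m sabins.
Required A₂ = 0.161·288/1.49 = 31.119 sabins.
Absorption to add: 31.119 − 17.682 = 13.437 sabins.
Each sq m of panel replacing the walls (wood panelling) adds (0.66 − 0.11) = 0.55 sabins.
Panel area = 13.437 / 0.55 = 24.4 sq m.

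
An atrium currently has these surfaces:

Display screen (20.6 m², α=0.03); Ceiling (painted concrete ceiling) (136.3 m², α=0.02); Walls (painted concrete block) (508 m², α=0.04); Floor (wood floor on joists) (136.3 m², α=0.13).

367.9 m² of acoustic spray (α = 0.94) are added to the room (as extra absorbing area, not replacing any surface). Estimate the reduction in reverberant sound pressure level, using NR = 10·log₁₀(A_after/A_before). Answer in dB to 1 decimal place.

9.7 dB

A_before = Σ Sᵢαᵢ = 20.6*0.03 + 136.3*0.02 + 508*0.04 + 136.3*0.13 = 41.383 sabins.
Treatment contributes 367.9·0.94 = 345.826 sabins.
A_after = 41.383 + 345.826 = 387.209 sabins.
NR = 10·log₁₀(387.209/41.383) = 9.7 dB.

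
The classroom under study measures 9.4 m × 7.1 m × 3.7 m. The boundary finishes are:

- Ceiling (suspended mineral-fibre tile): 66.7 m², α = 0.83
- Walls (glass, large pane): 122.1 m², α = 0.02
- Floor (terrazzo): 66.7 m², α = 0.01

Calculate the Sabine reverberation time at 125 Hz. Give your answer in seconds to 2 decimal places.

0.68 s

Summing Sᵢαᵢ: 55.361 + 2.442 + 0.667 → A = 58.470 sabins.
Room volume: 246.938 m³.
T = 0.161 V/A = 0.161·246.938/58.470 = 0.68 s.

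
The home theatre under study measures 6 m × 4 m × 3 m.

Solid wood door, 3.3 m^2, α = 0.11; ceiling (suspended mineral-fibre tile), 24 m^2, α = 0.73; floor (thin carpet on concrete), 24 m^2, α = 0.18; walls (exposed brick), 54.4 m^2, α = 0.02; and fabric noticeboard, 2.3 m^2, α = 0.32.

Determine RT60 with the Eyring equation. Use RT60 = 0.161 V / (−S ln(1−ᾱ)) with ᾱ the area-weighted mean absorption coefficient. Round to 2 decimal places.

0.43 s

Total surface area S = 3.3 + 24 + 24 + 54.4 + 2.3 = 108.0 m^2.
Absorption A = 3.3·0.11 + 24·0.73 + 24·0.18 + 54.4·0.02 + 2.3·0.32 = 24.027 sabins.
ᾱ = 24.027 / 108.0 = 0.2225.
−S·ln(1−ᾱ) = −108.0 × ln(1 − 0.2225) = 27.181.
V = 6 × 4 × 3 = 72 m³.
T = 0.161·V/[−S·ln(1−ᾱ)] = 0.161·72/27.181 = 0.43 s.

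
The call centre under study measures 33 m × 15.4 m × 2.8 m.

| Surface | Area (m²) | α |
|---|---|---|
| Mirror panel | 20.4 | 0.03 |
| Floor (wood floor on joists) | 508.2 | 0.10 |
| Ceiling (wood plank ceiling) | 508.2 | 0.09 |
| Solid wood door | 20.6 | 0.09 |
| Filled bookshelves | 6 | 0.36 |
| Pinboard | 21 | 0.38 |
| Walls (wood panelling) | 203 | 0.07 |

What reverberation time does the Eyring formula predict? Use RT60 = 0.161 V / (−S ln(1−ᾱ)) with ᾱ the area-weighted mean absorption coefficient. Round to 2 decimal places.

Total surface area S = 20.4 + 508.2 + 508.2 + 20.6 + 6 + 21 + 203 = 1287.4 m².
Σ(Sᵢαᵢ) = 20.4×0.03 + 508.2×0.10 + 508.2×0.09 + 20.6×0.09 + 6×0.36 + 21×0.38 + 203×0.07 = 123.374.
ᾱ = 123.374 / 1287.4 = 0.0958.
−S·ln(1−ᾱ) = −1287.4 × ln(1 − 0.0958) = 129.647.
V = 33 × 15.4 × 2.8 = 1422.96 m³.
T = 0.161·V/[−S·ln(1−ᾱ)] = 0.161·1422.96/129.647 = 1.77 s.

1.77 seconds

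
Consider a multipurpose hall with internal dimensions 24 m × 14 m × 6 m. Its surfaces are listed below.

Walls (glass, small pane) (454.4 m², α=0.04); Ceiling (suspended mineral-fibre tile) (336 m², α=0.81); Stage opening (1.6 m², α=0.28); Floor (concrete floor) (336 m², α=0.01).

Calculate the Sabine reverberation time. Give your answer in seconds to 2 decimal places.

Summing Sᵢαᵢ: 18.176 + 272.160 + 0.448 + 3.360 → A = 294.144 sabins.
Room volume: 2016 m³.
T = 0.161 V/A = 0.161·2016/294.144 = 1.10 s.

1.10 s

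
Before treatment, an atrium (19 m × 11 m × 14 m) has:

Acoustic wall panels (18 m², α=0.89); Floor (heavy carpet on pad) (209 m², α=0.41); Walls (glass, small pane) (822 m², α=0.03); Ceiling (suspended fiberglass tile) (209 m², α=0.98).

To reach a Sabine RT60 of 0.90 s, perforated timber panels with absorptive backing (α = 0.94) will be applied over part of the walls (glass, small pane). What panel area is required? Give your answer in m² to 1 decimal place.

211.3

Equivalent absorption area: A₁ = 18×0.89 + 209×0.41 + 822×0.03 + 209×0.98 = 331.190 m².
Required A₂ = 0.161·2926/0.90 = 523.429 sabins.
ΔA needed = 523.429 − 331.190 = 192.239 sabins.
Each m² of panel replacing the walls (glass, small pane) adds (0.94 − 0.03) = 0.91 sabins.
Area = ΔA/Δα = 192.239/0.91 = 211.3 m².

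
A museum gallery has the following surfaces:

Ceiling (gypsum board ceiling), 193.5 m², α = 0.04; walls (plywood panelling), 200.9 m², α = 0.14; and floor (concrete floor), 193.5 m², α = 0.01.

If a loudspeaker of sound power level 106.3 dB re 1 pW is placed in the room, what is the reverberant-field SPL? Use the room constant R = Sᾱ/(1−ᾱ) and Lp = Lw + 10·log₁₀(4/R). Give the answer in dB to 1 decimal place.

96.3 dB

A = 37.801 sabins; S = 587.9 m².
ᾱ = 37.801/587.9 = 0.0643; R = Sᾱ/(1−ᾱ) = 37.801/(1−0.0643) = 40.399 m².
Lp = 106.3 + 10·log₁₀(4/40.399) = 106.3 + (-10.04) = 96.3 dB.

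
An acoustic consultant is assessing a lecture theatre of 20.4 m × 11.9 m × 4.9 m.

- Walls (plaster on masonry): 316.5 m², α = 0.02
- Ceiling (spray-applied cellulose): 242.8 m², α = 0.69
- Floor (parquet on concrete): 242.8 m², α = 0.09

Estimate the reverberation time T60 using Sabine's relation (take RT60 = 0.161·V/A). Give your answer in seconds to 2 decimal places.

0.98 s

Equivalent absorption area: A = 316.5×0.02 + 242.8×0.69 + 242.8×0.09 = 195.714 m².
V = 20.4·11.9·4.9 = 1189.524 m³.
Sabine: RT60 = 0.161 × 1189.524 / 195.714 = 0.98 s.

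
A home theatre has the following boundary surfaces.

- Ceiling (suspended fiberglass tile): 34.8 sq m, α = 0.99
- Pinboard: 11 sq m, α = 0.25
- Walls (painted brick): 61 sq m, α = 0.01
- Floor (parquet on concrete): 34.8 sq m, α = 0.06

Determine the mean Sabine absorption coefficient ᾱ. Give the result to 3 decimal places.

0.282

Total surface area S = 141.6 sq m.
Weighted sum Σ Sα = 39.900.
ᾱ = 39.900 / 141.6 = 0.282.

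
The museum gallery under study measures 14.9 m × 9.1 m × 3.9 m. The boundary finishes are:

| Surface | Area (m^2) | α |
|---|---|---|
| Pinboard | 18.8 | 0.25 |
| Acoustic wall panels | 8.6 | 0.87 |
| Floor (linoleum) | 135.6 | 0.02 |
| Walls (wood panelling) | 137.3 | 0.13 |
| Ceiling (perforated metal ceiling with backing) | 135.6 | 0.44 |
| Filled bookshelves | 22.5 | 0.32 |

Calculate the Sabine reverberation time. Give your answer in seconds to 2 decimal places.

Summing Sᵢαᵢ: 4.700 + 7.482 + 2.712 + 17.849 + 59.664 + 7.200 → A = 99.607 sabins.
V = 14.9·9.1·3.9 = 528.801 m³.
RT60 = 0.161 · V / A = 0.161 × 528.801 / 99.607 = 0.85 s.

0.85 s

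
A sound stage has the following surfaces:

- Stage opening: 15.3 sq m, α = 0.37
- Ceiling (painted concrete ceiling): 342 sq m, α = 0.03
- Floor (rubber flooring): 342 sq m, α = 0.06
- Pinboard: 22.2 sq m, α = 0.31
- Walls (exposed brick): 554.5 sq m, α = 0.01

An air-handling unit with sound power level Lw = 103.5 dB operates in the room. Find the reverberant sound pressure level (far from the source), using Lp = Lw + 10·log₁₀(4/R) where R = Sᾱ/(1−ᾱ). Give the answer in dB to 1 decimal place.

92.5 dB

A = 48.868 sabins; S = 1276.0 sq m.
ᾱ = 48.868/1276.0 = 0.0383; R = Sᾱ/(1−ᾱ) = 48.868/(1−0.0383) = 50.814 sq m.
Lp = Lw + 10 log₁₀(4/R) = 103.5 -11.04 = 92.5 dB.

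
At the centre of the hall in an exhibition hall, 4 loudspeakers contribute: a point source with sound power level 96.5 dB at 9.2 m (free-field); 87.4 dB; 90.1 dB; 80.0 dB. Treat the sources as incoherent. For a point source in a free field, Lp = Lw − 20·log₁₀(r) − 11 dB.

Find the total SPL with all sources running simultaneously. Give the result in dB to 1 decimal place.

Source at 9.2 m: Lp = 96.5 − 20·log₁₀(9.2) − 11 = 66.2 dB.
Sum in the linear (power) domain: Σ 10^(Lᵢ/10) = 10^(66.2/10) + 10^(87.4/10) + 10^(90.1/10) + 10^(80.0/10) = 1.677e+09.
Back to dB: 10·log₁₀ Σ = 92.2 dB.

92.2 dB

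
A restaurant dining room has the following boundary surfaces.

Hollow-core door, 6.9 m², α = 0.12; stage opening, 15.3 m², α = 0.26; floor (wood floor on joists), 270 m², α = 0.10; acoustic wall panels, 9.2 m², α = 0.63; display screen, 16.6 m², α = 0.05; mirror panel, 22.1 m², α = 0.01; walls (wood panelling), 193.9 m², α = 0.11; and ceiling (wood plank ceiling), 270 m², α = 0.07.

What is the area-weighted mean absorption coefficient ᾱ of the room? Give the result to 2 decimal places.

0.10

S = Σ Sᵢ = 6.9 + 15.3 + 270 + 9.2 + 16.6 + 22.1 + 193.9 + 270 = 804.0 m².
Σ(Sᵢαᵢ) = 6.9*0.12 + 15.3*0.26 + 270*0.10 + 9.2*0.63 + 16.6*0.05 + 22.1*0.01 + 193.9*0.11 + 270*0.07 = 78.882.
ᾱ = A/S = 0.10.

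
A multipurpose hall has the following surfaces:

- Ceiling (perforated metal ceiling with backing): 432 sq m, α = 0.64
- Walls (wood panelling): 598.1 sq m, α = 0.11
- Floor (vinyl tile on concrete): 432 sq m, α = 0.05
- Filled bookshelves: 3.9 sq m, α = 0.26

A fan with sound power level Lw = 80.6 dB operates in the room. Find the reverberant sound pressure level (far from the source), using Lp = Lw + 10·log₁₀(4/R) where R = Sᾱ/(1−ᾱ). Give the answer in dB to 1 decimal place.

59.8 dB

Σ(Sᵢαᵢ) = 432·0.64 + 598.1·0.11 + 432·0.05 + 3.9·0.26 = 364.885; total area S = 1466.0 sq m.
ᾱ = 0.2489, so room constant R = A/(1−ᾱ) = 485.801 sq m.
Lp = Lw + 10 log₁₀(4/R) = 80.6 -20.84 = 59.8 dB.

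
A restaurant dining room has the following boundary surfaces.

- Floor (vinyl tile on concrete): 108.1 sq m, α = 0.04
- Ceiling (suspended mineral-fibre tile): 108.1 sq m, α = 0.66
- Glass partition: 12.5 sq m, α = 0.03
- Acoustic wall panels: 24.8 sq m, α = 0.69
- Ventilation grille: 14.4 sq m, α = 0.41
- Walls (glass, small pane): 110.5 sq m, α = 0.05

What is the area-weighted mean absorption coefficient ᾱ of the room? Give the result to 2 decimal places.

Total surface area S = 378.4 sq m.
Weighted sum Σ Sα = 104.586.
ᾱ = 104.586 / 378.4 = 0.28.

0.28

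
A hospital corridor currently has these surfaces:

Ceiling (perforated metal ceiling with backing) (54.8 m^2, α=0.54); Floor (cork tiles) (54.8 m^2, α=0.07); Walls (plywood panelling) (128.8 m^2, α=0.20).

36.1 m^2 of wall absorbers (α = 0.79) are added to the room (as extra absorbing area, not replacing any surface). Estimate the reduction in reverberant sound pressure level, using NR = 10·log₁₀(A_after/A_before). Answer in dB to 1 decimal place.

1.7 dB

Summing Sᵢαᵢ: 29.592 + 3.836 + 25.760 → A_before = 59.188 sabins.
Treatment contributes 36.1·0.79 = 28.519 sabins.
A_after = 59.188 + 28.519 = 87.707 sabins.
Reduction = 10 log₁₀(A_after/A_before) = 10 log₁₀(1.4818) = 1.7 dB.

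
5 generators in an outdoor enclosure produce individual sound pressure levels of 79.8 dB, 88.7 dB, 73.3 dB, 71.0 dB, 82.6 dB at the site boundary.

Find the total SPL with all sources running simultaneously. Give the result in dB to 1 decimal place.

Σ 10^(Lᵢ/10) = 1.053e+09.
Combined level = 10 log₁₀(1.053e+09) = 90.2 dB.

90.2 dB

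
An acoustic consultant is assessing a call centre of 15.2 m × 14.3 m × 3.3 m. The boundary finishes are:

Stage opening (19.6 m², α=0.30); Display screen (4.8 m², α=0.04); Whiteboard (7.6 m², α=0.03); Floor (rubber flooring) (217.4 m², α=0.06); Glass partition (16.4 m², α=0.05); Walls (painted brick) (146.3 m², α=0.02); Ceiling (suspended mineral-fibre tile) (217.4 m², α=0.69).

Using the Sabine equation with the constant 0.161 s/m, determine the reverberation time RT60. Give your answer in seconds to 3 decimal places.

0.667 s

Equivalent absorption area: A = 19.6×0.30 + 4.8×0.04 + 7.6×0.03 + 217.4×0.06 + 16.4×0.05 + 146.3×0.02 + 217.4×0.69 = 173.096 m².
V = 15.2·14.3·3.3 = 717.288 m³.
T = 0.161 V/A = 0.161·717.288/173.096 = 0.667 s.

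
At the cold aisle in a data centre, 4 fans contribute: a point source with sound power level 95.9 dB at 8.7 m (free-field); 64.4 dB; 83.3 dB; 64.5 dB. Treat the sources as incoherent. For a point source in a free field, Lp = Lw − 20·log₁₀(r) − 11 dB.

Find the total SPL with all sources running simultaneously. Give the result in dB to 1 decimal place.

83.5 dB

Source at 8.7 m: Lp = 95.9 − 20·log₁₀(8.7) − 11 = 66.1 dB.
Converting to relative power and adding: 10^(66.1/10) + 10^(64.4/10) + 10^(83.3/10) + 10^(64.5/10) = 2.234e+08.
Combined level = 10 log₁₀(2.234e+08) = 83.5 dB.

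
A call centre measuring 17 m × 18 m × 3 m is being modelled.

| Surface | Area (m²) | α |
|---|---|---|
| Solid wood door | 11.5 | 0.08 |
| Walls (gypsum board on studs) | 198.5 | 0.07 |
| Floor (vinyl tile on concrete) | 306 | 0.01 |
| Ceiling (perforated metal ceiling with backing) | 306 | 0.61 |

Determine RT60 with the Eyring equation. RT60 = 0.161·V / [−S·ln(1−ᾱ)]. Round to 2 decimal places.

0.63 s

S = Σ Sᵢ = 822.0 m².
Σ(Sᵢαᵢ) = 11.5×0.08 + 198.5×0.07 + 306×0.01 + 306×0.61 = 204.535.
Mean coefficient ᾱ = A/S = 0.2488.
Eyring denominator: −S ln(1−ᾱ) = 235.161.
V = 17 × 18 × 3 = 918 m³.
RT60 = 0.161 × 918 / 235.161 = 0.63 s.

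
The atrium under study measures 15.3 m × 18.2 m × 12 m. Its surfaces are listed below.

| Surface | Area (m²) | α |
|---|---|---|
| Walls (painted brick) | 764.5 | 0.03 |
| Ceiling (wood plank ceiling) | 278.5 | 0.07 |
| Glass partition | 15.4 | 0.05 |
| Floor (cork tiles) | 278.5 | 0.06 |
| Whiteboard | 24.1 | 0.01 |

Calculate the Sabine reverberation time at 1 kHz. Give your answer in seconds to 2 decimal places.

8.94 sec

Total absorption A = 764.5*0.03 + 278.5*0.07 + 15.4*0.05 + 278.5*0.06 + 24.1*0.01
  = 22.935 + 19.495 + 0.770 + 16.710 + 0.241 = 60.151 m² sabins.
Room volume: 3341.52 m³.
Sabine: RT60 = 0.161 × 3341.52 / 60.151 = 8.94 s.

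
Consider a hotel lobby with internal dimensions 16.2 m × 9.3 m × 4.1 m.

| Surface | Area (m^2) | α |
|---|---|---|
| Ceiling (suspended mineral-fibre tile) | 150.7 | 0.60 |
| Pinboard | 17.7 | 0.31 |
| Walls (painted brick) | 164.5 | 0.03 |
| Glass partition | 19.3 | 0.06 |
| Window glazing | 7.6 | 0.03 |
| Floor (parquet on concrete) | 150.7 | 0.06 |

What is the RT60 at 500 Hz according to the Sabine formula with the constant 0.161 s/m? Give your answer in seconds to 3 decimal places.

Total absorption A = 150.7·0.60 + 17.7·0.31 + 164.5·0.03 + 19.3·0.06 + 7.6·0.03 + 150.7·0.06
  = 90.420 + 5.487 + 4.935 + 1.158 + 0.228 + 9.042 = 111.270 m^2 sabins.
Room volume: 617.706 m³.
RT60 = 0.161 · V / A = 0.161 × 617.706 / 111.270 = 0.894 s.

0.894 seconds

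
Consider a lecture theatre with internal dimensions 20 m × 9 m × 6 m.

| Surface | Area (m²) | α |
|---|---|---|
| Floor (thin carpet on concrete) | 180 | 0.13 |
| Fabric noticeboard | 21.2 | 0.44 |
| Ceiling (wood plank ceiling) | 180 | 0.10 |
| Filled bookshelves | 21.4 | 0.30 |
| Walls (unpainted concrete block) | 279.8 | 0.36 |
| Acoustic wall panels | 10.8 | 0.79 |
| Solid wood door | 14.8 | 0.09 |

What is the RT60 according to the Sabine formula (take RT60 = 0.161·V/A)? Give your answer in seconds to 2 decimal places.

Summing Sᵢαᵢ: 23.400 + 9.328 + 18.000 + 6.420 + 100.728 + 8.532 + 1.332 → A = 167.740 sabins.
Volume V = 20 × 9 × 6 = 1080 m³.
Sabine: RT60 = 0.161 × 1080 / 167.740 = 1.04 s.

1.04 seconds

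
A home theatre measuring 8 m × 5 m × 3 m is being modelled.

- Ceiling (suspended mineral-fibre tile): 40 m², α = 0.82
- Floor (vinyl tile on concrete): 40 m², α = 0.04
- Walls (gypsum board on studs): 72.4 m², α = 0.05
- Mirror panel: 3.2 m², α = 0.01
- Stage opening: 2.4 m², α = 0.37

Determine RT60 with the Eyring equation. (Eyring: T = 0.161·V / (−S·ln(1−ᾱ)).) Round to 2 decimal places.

S = Σ Sᵢ = 158.0 m².
Σ(Sᵢαᵢ) = 40×0.82 + 40×0.04 + 72.4×0.05 + 3.2×0.01 + 2.4×0.37 = 38.940.
Mean coefficient ᾱ = A/S = 0.2465.
−S·ln(1−ᾱ) = −158.0 × ln(1 − 0.2465) = 44.718.
V = 8 × 5 × 3 = 120 m³.
T = 0.161·V/[−S·ln(1−ᾱ)] = 0.161·120/44.718 = 0.43 s.

0.43 seconds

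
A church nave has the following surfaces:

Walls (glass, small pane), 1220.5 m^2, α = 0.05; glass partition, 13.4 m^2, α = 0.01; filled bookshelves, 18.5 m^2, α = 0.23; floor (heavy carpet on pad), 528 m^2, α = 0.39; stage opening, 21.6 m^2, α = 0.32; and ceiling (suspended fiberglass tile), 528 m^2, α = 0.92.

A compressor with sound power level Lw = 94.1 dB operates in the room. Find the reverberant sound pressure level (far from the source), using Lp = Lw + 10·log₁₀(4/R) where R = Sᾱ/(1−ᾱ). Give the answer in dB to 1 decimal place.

69.6 dB

A = 764.006 sabins; S = 2330.0 m^2.
ᾱ = 764.006/2330.0 = 0.3279; R = Sᾱ/(1−ᾱ) = 764.006/(1−0.3279) = 1136.745 m^2.
Lp = Lw + 10 log₁₀(4/R) = 94.1 -24.54 = 69.6 dB.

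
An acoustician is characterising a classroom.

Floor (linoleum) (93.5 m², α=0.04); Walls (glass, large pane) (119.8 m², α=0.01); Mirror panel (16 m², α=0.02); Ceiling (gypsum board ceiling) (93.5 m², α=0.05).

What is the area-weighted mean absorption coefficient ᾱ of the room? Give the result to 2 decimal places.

0.03

S = Σ Sᵢ = 93.5 + 119.8 + 16 + 93.5 = 322.8 m².
A = 93.5·0.04 + 119.8·0.01 + 16·0.02 + 93.5·0.05 = 9.933 sabins.
ᾱ = A/S = 0.03.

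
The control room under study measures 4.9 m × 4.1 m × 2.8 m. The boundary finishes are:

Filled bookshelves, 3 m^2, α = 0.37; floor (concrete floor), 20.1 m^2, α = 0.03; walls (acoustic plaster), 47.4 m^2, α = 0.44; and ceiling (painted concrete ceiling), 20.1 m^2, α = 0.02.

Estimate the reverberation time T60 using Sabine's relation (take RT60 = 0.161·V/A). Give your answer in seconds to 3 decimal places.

0.394 sec

Total absorption A = 3×0.37 + 20.1×0.03 + 47.4×0.44 + 20.1×0.02
  = 1.110 + 0.603 + 20.856 + 0.402 = 22.971 m^2 sabins.
Room volume: 56.252 m³.
RT60 = 0.161 · V / A = 0.161 × 56.252 / 22.971 = 0.394 s.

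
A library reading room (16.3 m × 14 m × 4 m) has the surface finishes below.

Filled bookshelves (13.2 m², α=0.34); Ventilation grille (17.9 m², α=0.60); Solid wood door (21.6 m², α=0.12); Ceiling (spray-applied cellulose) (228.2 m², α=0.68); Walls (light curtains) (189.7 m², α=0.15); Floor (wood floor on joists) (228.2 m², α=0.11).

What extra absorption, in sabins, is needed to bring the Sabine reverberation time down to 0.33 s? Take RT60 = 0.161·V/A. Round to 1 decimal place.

Equivalent absorption area: A₁ = 13.2×0.34 + 17.9×0.60 + 21.6×0.12 + 228.2×0.68 + 189.7×0.15 + 228.2×0.11 = 226.553 m².
V = 912.8 m³. Required absorption A₂ = 0.161 × 912.8 / 0.33 = 445.336 sabins.
Additional absorption ΔA = 445.336 − 226.553 = 218.8 sabins.

218.8 sabins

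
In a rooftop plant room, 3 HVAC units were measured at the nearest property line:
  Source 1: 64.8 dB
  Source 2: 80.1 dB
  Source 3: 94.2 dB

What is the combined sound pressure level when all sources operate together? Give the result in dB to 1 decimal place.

Σ 10^(Lᵢ/10) = 2.736e+09.
Combined level = 10 log₁₀(2.736e+09) = 94.4 dB.

94.4 dB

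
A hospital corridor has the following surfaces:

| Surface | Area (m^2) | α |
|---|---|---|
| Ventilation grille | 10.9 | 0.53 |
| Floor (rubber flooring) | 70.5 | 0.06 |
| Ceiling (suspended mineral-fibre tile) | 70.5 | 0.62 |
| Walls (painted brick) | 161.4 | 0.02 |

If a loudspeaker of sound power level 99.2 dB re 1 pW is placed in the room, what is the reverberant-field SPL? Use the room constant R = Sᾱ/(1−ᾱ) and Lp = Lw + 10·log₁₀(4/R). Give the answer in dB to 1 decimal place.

86.8 dB

Σ(Sᵢαᵢ) = 10.9·0.53 + 70.5·0.06 + 70.5·0.62 + 161.4·0.02 = 56.945; total area S = 313.3 m^2.
ᾱ = 56.945/313.3 = 0.1818; R = Sᾱ/(1−ᾱ) = 56.945/(1−0.1818) = 69.598 m^2.
Lp = Lw + 10 log₁₀(4/R) = 99.2 -12.41 = 86.8 dB.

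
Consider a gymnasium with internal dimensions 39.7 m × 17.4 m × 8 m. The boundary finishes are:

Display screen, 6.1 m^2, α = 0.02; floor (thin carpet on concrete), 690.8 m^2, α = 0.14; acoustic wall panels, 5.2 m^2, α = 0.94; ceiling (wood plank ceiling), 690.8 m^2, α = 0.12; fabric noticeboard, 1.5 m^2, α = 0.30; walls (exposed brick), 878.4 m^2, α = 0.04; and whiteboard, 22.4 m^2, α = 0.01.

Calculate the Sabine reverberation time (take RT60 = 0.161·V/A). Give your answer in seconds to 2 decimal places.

4.04 s

A = Σ Sᵢαᵢ = 6.1×0.02 + 690.8×0.14 + 5.2×0.94 + 690.8×0.12 + 1.5×0.30 + 878.4×0.04 + 22.4×0.01 = 220.428 sabins.
Volume V = 39.7 × 17.4 × 8 = 5526.24 m³.
RT60 = 0.161 · V / A = 0.161 × 5526.24 / 220.428 = 4.04 s.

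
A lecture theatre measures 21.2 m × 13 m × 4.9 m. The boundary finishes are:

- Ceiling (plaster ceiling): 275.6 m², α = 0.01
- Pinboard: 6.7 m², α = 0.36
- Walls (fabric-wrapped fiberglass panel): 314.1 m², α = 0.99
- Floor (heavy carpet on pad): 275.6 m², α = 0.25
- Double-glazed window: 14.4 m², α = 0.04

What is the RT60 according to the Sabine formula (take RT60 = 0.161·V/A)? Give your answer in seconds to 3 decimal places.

Total absorption A = 275.6*0.01 + 6.7*0.36 + 314.1*0.99 + 275.6*0.25 + 14.4*0.04
  = 2.756 + 2.412 + 310.959 + 68.900 + 0.576 = 385.603 m² sabins.
Room volume: 1350.44 m³.
Sabine: RT60 = 0.161 × 1350.44 / 385.603 = 0.564 s.

0.564 s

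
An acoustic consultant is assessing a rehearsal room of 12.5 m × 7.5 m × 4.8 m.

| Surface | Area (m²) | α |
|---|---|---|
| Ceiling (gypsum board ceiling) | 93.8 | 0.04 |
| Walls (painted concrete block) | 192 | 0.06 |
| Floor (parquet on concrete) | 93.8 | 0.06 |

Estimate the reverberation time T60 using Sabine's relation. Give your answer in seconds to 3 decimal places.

A = Σ Sᵢαᵢ = 93.8·0.04 + 192·0.06 + 93.8·0.06 = 20.900 sabins.
Room volume: 450 m³.
RT60 = 0.161 · V / A = 0.161 × 450 / 20.900 = 3.467 s.

3.467 seconds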